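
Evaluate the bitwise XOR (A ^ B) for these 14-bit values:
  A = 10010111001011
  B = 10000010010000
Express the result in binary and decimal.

Apply ^ to each column (1 where bits differ):
  10010111001011
^ 10000010010000
----------------
  00010101011011

Answer: 00010101011011 (1371)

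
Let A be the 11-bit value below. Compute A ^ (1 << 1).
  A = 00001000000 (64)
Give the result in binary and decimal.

Mask = 1 << 1 = 00000000010
Bit 1 of A is 0; XOR with the mask flips it to 1.
  00001000000
^ 00000000010
-------------
  00001000010

Answer: 00001000010 (66)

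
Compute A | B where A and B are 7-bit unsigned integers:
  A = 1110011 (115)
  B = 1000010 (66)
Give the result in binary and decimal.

Apply | to each column (1 where either bit is 1):
  1110011
| 1000010
---------
  1110011

Answer: 1110011 (115)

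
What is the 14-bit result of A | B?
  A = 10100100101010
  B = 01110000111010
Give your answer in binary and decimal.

Apply | to each column (1 where either bit is 1):
  10100100101010
| 01110000111010
----------------
  11110100111010

Answer: 11110100111010 (15674)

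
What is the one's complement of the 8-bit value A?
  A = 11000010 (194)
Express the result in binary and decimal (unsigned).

Flip each bit (0->1, 1->0):
  11000010
  00111101

Answer: 00111101 (61)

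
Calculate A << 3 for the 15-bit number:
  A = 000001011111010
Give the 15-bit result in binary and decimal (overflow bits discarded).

Shift left by 3: drop the top 3 bit(s), append 3 zero(s) on the right.
  000001011111010  ->  discard [000], keep [001011111010], append 000
= 001011111010000

Answer: 001011111010000 (6096)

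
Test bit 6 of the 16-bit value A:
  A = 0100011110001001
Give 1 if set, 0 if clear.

Bit 6 is the 7th from the right.
  0100011110001001
           ^
That bit is 0.

Answer: 0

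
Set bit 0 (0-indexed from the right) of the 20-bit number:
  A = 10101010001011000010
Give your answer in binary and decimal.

Mask = 1 << 0 = 00000000000000000001
Bit 0 of A is 0, so OR-ing with the mask flips it to 1.
  10101010001011000010
| 00000000000000000001
----------------------
  10101010001011000011

Answer: 10101010001011000011 (697027)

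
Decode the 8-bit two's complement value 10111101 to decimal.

MSB is 1, so the value is negative. Find the magnitude:
1. Invert bits:  01000010
2. Add 1:        01000011  = 67
3. Apply sign:   -67

Answer: -67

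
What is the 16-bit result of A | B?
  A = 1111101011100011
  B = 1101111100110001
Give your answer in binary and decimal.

Apply | to each column (1 where either bit is 1):
  1111101011100011
| 1101111100110001
------------------
  1111111111110011

Answer: 1111111111110011 (65523)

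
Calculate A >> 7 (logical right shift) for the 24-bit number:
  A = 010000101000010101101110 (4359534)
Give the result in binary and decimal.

Logical shift right by 7: drop the bottom 7 bit(s), prepend 7 zero(s) on the left.
  010000101000010101101110  ->  keep [01000010100001010], discard [1101110], prepend 0000000
= 000000001000010100001010

Answer: 000000001000010100001010 (34058)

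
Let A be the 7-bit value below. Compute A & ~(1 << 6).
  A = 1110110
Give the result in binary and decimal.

Mask = ~(1 << 6) = 0111111
Bit 6 of A is 1, so AND-ing with the mask clears it to 0.
  1110110
& 0111111
---------
  0110110

Answer: 0110110 (54)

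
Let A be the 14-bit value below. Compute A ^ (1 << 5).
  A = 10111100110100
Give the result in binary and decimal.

Mask = 1 << 5 = 00000000100000
Bit 5 of A is 1; XOR with the mask flips it to 0.
  10111100110100
^ 00000000100000
----------------
  10111100010100

Answer: 10111100010100 (12052)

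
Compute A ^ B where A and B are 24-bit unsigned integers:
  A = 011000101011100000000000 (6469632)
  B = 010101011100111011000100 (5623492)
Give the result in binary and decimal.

Apply ^ to each column (1 where bits differ):
  011000101011100000000000
^ 010101011100111011000100
--------------------------
  001101110111011011000100

Answer: 001101110111011011000100 (3634884)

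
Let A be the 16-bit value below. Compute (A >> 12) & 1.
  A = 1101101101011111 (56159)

Bit 12 is the 13th from the right.
  1101101101011111
     ^
That bit is 1.

Answer: 1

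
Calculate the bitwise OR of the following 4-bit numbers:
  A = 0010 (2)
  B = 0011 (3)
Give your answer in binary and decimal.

Apply | to each column (1 where either bit is 1):
  0010
| 0011
------
  0011

Answer: 0011 (3)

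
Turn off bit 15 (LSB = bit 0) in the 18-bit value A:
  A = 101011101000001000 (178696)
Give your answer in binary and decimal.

Mask = ~(1 << 15) = 110111111111111111
Bit 15 of A is 1, so AND-ing with the mask clears it to 0.
  101011101000001000
& 110111111111111111
--------------------
  100011101000001000

Answer: 100011101000001000 (145928)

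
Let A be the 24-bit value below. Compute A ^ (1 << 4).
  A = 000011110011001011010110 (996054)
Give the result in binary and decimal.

Mask = 1 << 4 = 000000000000000000010000
Bit 4 of A is 1; XOR with the mask flips it to 0.
  000011110011001011010110
^ 000000000000000000010000
--------------------------
  000011110011001011000110

Answer: 000011110011001011000110 (996038)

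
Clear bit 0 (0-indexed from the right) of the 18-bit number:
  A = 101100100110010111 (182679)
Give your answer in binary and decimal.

Mask = ~(1 << 0) = 111111111111111110
Bit 0 of A is 1, so AND-ing with the mask clears it to 0.
  101100100110010111
& 111111111111111110
--------------------
  101100100110010110

Answer: 101100100110010110 (182678)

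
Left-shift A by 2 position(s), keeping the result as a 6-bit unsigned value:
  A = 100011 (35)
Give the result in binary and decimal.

Shift left by 2: drop the top 2 bit(s), append 2 zero(s) on the right.
  100011  ->  discard [10], keep [0011], append 00
= 001100

Answer: 001100 (12)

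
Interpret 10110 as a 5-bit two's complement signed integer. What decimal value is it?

MSB is 1, so the value is negative. Find the magnitude:
1. Invert bits:  01001
2. Add 1:        01010  = 10
3. Apply sign:   -10

Answer: -10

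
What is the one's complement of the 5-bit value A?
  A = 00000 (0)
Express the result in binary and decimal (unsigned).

Flip each bit (0->1, 1->0):
  00000
  11111

Answer: 11111 (31)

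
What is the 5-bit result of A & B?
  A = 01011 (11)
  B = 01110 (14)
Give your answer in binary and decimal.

Apply & to each column (1 only where both bits are 1):
  01011
& 01110
-------
  01010

Answer: 01010 (10)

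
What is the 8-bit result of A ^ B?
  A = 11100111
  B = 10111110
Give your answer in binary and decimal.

Apply ^ to each column (1 where bits differ):
  11100111
^ 10111110
----------
  01011001

Answer: 01011001 (89)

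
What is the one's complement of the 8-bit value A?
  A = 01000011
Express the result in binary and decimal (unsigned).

Flip each bit (0->1, 1->0):
  01000011
  10111100

Answer: 10111100 (188)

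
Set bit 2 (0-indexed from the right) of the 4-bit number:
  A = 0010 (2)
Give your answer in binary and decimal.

Mask = 1 << 2 = 0100
Bit 2 of A is 0, so OR-ing with the mask flips it to 1.
  0010
| 0100
------
  0110

Answer: 0110 (6)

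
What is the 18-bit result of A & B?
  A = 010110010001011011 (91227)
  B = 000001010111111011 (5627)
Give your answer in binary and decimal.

Apply & to each column (1 only where both bits are 1):
  010110010001011011
& 000001010111111011
--------------------
  000000010001011011

Answer: 000000010001011011 (1115)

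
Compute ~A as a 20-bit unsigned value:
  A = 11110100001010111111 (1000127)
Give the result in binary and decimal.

Flip each bit (0->1, 1->0):
  11110100001010111111
  00001011110101000000

Answer: 00001011110101000000 (48448)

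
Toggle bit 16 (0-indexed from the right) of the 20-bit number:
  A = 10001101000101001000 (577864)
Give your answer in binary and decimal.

Mask = 1 << 16 = 00010000000000000000
Bit 16 of A is 0; XOR with the mask flips it to 1.
  10001101000101001000
^ 00010000000000000000
----------------------
  10011101000101001000

Answer: 10011101000101001000 (643400)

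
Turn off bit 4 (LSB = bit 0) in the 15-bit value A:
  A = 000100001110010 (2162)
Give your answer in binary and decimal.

Mask = ~(1 << 4) = 111111111101111
Bit 4 of A is 1, so AND-ing with the mask clears it to 0.
  000100001110010
& 111111111101111
-----------------
  000100001100010

Answer: 000100001100010 (2146)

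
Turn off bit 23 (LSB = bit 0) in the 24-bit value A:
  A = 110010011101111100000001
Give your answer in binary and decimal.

Mask = ~(1 << 23) = 011111111111111111111111
Bit 23 of A is 1, so AND-ing with the mask clears it to 0.
  110010011101111100000001
& 011111111111111111111111
--------------------------
  010010011101111100000001

Answer: 010010011101111100000001 (4841217)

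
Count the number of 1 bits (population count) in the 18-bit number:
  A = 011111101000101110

011111101000101110
1-bits at positions (from bit 0 = LSB): 1, 2, 3, 5, 9, 11, 12, 13, 14, 15, 16
Count = 11

Answer: 11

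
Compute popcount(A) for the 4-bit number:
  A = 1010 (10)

1010
1-bits at positions (from bit 0 = LSB): 1, 3
Count = 2

Answer: 2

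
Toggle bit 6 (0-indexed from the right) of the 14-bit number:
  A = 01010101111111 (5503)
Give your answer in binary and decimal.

Mask = 1 << 6 = 00000001000000
Bit 6 of A is 1; XOR with the mask flips it to 0.
  01010101111111
^ 00000001000000
----------------
  01010100111111

Answer: 01010100111111 (5439)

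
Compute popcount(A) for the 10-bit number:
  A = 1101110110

1101110110
1-bits at positions (from bit 0 = LSB): 1, 2, 4, 5, 6, 8, 9
Count = 7

Answer: 7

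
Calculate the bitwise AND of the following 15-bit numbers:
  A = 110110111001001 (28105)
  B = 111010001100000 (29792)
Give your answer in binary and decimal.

Apply & to each column (1 only where both bits are 1):
  110110111001001
& 111010001100000
-----------------
  110010001000000

Answer: 110010001000000 (25664)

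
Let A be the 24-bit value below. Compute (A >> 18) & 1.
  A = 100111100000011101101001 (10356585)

Bit 18 is the 19th from the right.
  100111100000011101101001
       ^
That bit is 1.

Answer: 1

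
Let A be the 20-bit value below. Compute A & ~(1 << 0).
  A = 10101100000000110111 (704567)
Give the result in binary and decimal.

Mask = ~(1 << 0) = 11111111111111111110
Bit 0 of A is 1, so AND-ing with the mask clears it to 0.
  10101100000000110111
& 11111111111111111110
----------------------
  10101100000000110110

Answer: 10101100000000110110 (704566)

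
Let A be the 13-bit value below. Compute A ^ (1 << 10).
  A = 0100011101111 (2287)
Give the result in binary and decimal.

Mask = 1 << 10 = 0010000000000
Bit 10 of A is 0; XOR with the mask flips it to 1.
  0100011101111
^ 0010000000000
---------------
  0110011101111

Answer: 0110011101111 (3311)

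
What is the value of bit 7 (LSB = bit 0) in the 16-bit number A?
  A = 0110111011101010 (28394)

Bit 7 is the 8th from the right.
  0110111011101010
          ^
That bit is 1.

Answer: 1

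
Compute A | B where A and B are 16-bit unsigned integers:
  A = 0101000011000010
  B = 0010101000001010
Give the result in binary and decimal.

Apply | to each column (1 where either bit is 1):
  0101000011000010
| 0010101000001010
------------------
  0111101011001010

Answer: 0111101011001010 (31434)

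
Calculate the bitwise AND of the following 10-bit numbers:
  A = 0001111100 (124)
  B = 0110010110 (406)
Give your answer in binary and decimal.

Apply & to each column (1 only where both bits are 1):
  0001111100
& 0110010110
------------
  0000010100

Answer: 0000010100 (20)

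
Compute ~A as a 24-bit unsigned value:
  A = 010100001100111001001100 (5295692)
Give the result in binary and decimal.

Flip each bit (0->1, 1->0):
  010100001100111001001100
  101011110011000110110011

Answer: 101011110011000110110011 (11481523)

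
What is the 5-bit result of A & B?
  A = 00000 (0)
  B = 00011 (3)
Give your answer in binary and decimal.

Apply & to each column (1 only where both bits are 1):
  00000
& 00011
-------
  00000

Answer: 00000 (0)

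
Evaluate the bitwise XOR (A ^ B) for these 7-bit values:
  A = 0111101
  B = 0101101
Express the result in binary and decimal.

Apply ^ to each column (1 where bits differ):
  0111101
^ 0101101
---------
  0010000

Answer: 0010000 (16)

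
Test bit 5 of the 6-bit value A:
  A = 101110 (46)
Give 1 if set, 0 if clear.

Bit 5 is the 6th from the right.
  101110
  ^
That bit is 1.

Answer: 1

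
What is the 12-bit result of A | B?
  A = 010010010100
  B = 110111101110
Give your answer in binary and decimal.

Apply | to each column (1 where either bit is 1):
  010010010100
| 110111101110
--------------
  110111111110

Answer: 110111111110 (3582)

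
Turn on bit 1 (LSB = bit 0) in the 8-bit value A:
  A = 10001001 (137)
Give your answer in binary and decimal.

Mask = 1 << 1 = 00000010
Bit 1 of A is 0, so OR-ing with the mask flips it to 1.
  10001001
| 00000010
----------
  10001011

Answer: 10001011 (139)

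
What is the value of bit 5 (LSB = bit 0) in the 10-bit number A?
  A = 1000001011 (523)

Bit 5 is the 6th from the right.
  1000001011
      ^
That bit is 0.

Answer: 0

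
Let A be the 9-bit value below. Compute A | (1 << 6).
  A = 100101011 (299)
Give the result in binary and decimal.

Mask = 1 << 6 = 001000000
Bit 6 of A is 0, so OR-ing with the mask flips it to 1.
  100101011
| 001000000
-----------
  101101011

Answer: 101101011 (363)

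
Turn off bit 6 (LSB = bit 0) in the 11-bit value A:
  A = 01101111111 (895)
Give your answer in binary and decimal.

Mask = ~(1 << 6) = 11110111111
Bit 6 of A is 1, so AND-ing with the mask clears it to 0.
  01101111111
& 11110111111
-------------
  01100111111

Answer: 01100111111 (831)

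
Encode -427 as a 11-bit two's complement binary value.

1. Binary of +427:  00110101011
2. Invert bits:     11001010100
3. Add 1:           11001010101

Answer: 11001010101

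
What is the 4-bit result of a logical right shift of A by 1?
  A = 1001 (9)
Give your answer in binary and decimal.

Logical shift right by 1: drop the bottom 1 bit(s), prepend 1 zero(s) on the left.
  1001  ->  keep [100], discard [1], prepend 0
= 0100

Answer: 0100 (4)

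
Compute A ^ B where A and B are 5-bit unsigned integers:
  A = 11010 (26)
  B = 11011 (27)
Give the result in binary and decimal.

Apply ^ to each column (1 where bits differ):
  11010
^ 11011
-------
  00001

Answer: 00001 (1)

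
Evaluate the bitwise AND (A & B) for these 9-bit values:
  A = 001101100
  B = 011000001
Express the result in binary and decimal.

Apply & to each column (1 only where both bits are 1):
  001101100
& 011000001
-----------
  001000000

Answer: 001000000 (64)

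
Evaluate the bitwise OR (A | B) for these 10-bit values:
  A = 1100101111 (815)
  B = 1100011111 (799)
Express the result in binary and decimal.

Apply | to each column (1 where either bit is 1):
  1100101111
| 1100011111
------------
  1100111111

Answer: 1100111111 (831)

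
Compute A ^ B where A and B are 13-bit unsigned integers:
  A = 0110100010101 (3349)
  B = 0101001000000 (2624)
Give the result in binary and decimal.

Apply ^ to each column (1 where bits differ):
  0110100010101
^ 0101001000000
---------------
  0011101010101

Answer: 0011101010101 (1877)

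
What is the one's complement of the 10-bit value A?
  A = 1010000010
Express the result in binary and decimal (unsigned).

Flip each bit (0->1, 1->0):
  1010000010
  0101111101

Answer: 0101111101 (381)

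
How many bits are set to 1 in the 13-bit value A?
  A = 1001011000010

1001011000010
1-bits at positions (from bit 0 = LSB): 1, 6, 7, 9, 12
Count = 5

Answer: 5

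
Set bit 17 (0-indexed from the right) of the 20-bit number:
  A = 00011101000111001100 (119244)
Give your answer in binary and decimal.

Mask = 1 << 17 = 00100000000000000000
Bit 17 of A is 0, so OR-ing with the mask flips it to 1.
  00011101000111001100
| 00100000000000000000
----------------------
  00111101000111001100

Answer: 00111101000111001100 (250316)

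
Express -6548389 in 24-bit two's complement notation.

1. Binary of +6548389:  011000111110101110100101
2. Invert bits:     100111000001010001011010
3. Add 1:           100111000001010001011011

Answer: 100111000001010001011011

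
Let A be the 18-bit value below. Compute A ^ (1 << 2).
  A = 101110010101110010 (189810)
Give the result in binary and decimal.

Mask = 1 << 2 = 000000000000000100
Bit 2 of A is 0; XOR with the mask flips it to 1.
  101110010101110010
^ 000000000000000100
--------------------
  101110010101110110

Answer: 101110010101110110 (189814)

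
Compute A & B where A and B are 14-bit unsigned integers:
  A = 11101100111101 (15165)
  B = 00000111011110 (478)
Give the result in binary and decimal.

Apply & to each column (1 only where both bits are 1):
  11101100111101
& 00000111011110
----------------
  00000100011100

Answer: 00000100011100 (284)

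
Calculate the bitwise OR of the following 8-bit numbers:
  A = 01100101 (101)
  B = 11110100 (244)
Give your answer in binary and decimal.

Apply | to each column (1 where either bit is 1):
  01100101
| 11110100
----------
  11110101

Answer: 11110101 (245)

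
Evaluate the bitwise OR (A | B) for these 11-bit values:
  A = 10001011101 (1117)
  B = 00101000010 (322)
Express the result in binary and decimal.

Apply | to each column (1 where either bit is 1):
  10001011101
| 00101000010
-------------
  10101011111

Answer: 10101011111 (1375)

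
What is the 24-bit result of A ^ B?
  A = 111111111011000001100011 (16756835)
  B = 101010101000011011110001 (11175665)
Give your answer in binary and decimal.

Apply ^ to each column (1 where bits differ):
  111111111011000001100011
^ 101010101000011011110001
--------------------------
  010101010011011010010010

Answer: 010101010011011010010010 (5584530)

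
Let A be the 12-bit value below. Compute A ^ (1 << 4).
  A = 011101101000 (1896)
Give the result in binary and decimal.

Mask = 1 << 4 = 000000010000
Bit 4 of A is 0; XOR with the mask flips it to 1.
  011101101000
^ 000000010000
--------------
  011101111000

Answer: 011101111000 (1912)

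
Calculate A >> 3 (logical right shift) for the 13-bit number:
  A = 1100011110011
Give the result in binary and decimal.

Logical shift right by 3: drop the bottom 3 bit(s), prepend 3 zero(s) on the left.
  1100011110011  ->  keep [1100011110], discard [011], prepend 000
= 0001100011110

Answer: 0001100011110 (798)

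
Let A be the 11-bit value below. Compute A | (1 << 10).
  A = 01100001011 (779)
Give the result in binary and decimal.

Mask = 1 << 10 = 10000000000
Bit 10 of A is 0, so OR-ing with the mask flips it to 1.
  01100001011
| 10000000000
-------------
  11100001011

Answer: 11100001011 (1803)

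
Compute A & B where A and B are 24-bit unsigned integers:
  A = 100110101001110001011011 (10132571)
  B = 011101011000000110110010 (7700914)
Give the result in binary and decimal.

Apply & to each column (1 only where both bits are 1):
  100110101001110001011011
& 011101011000000110110010
--------------------------
  000100001000000000010010

Answer: 000100001000000000010010 (1081362)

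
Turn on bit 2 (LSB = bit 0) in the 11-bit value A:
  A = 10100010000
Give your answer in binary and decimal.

Mask = 1 << 2 = 00000000100
Bit 2 of A is 0, so OR-ing with the mask flips it to 1.
  10100010000
| 00000000100
-------------
  10100010100

Answer: 10100010100 (1300)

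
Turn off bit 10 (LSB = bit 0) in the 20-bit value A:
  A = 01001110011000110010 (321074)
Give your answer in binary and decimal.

Mask = ~(1 << 10) = 11111111101111111111
Bit 10 of A is 1, so AND-ing with the mask clears it to 0.
  01001110011000110010
& 11111111101111111111
----------------------
  01001110001000110010

Answer: 01001110001000110010 (320050)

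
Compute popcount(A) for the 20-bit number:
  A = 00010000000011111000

00010000000011111000
1-bits at positions (from bit 0 = LSB): 3, 4, 5, 6, 7, 16
Count = 6

Answer: 6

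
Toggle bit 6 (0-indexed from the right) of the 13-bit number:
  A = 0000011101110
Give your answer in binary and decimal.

Mask = 1 << 6 = 0000001000000
Bit 6 of A is 1; XOR with the mask flips it to 0.
  0000011101110
^ 0000001000000
---------------
  0000010101110

Answer: 0000010101110 (174)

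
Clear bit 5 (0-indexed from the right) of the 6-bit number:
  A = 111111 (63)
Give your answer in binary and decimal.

Mask = ~(1 << 5) = 011111
Bit 5 of A is 1, so AND-ing with the mask clears it to 0.
  111111
& 011111
--------
  011111

Answer: 011111 (31)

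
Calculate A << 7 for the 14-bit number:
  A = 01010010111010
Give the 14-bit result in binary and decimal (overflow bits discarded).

Shift left by 7: drop the top 7 bit(s), append 7 zero(s) on the right.
  01010010111010  ->  discard [0101001], keep [0111010], append 0000000
= 01110100000000

Answer: 01110100000000 (7424)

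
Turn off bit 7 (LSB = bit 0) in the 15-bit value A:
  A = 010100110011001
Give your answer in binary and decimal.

Mask = ~(1 << 7) = 111111101111111
Bit 7 of A is 1, so AND-ing with the mask clears it to 0.
  010100110011001
& 111111101111111
-----------------
  010100100011001

Answer: 010100100011001 (10521)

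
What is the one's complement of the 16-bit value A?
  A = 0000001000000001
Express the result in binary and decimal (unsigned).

Flip each bit (0->1, 1->0):
  0000001000000001
  1111110111111110

Answer: 1111110111111110 (65022)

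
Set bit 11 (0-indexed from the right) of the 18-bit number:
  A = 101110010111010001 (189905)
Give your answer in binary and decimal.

Mask = 1 << 11 = 000000100000000000
Bit 11 of A is 0, so OR-ing with the mask flips it to 1.
  101110010111010001
| 000000100000000000
--------------------
  101110110111010001

Answer: 101110110111010001 (191953)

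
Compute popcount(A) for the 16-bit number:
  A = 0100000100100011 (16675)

0100000100100011
1-bits at positions (from bit 0 = LSB): 0, 1, 5, 8, 14
Count = 5

Answer: 5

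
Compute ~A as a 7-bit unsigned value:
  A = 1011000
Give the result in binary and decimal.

Flip each bit (0->1, 1->0):
  1011000
  0100111

Answer: 0100111 (39)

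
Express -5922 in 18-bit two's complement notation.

1. Binary of +5922:  000001011100100010
2. Invert bits:     111110100011011101
3. Add 1:           111110100011011110

Answer: 111110100011011110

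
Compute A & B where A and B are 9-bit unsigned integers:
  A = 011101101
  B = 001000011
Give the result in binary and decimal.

Apply & to each column (1 only where both bits are 1):
  011101101
& 001000011
-----------
  001000001

Answer: 001000001 (65)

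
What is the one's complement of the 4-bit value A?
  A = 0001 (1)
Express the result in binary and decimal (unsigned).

Flip each bit (0->1, 1->0):
  0001
  1110

Answer: 1110 (14)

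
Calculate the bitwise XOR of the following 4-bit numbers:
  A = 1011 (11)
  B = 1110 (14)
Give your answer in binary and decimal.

Apply ^ to each column (1 where bits differ):
  1011
^ 1110
------
  0101

Answer: 0101 (5)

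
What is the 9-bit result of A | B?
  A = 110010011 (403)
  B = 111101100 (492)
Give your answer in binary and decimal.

Apply | to each column (1 where either bit is 1):
  110010011
| 111101100
-----------
  111111111

Answer: 111111111 (511)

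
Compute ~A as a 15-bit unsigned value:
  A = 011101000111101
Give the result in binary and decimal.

Flip each bit (0->1, 1->0):
  011101000111101
  100010111000010

Answer: 100010111000010 (17858)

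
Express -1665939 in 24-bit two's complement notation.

1. Binary of +1665939:  000110010110101110010011
2. Invert bits:     111001101001010001101100
3. Add 1:           111001101001010001101101

Answer: 111001101001010001101101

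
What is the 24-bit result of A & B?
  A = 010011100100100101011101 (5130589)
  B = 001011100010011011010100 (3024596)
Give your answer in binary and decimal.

Apply & to each column (1 only where both bits are 1):
  010011100100100101011101
& 001011100010011011010100
--------------------------
  000011100000000001010100

Answer: 000011100000000001010100 (917588)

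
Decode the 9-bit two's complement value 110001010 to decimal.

MSB is 1, so the value is negative. Find the magnitude:
1. Invert bits:  001110101
2. Add 1:        001110110  = 118
3. Apply sign:   -118

Answer: -118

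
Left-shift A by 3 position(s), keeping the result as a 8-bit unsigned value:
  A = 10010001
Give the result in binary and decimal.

Shift left by 3: drop the top 3 bit(s), append 3 zero(s) on the right.
  10010001  ->  discard [100], keep [10001], append 000
= 10001000

Answer: 10001000 (136)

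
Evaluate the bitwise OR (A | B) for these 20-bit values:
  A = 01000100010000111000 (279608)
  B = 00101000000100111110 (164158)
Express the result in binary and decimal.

Apply | to each column (1 where either bit is 1):
  01000100010000111000
| 00101000000100111110
----------------------
  01101100010100111110

Answer: 01101100010100111110 (443710)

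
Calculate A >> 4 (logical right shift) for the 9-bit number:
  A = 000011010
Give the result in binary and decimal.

Logical shift right by 4: drop the bottom 4 bit(s), prepend 4 zero(s) on the left.
  000011010  ->  keep [00001], discard [1010], prepend 0000
= 000000001

Answer: 000000001 (1)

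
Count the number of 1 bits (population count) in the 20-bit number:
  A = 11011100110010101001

11011100110010101001
1-bits at positions (from bit 0 = LSB): 0, 3, 5, 7, 10, 11, 14, 15, 16, 18, 19
Count = 11

Answer: 11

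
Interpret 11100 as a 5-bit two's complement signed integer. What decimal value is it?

MSB is 1, so the value is negative. Find the magnitude:
1. Invert bits:  00011
2. Add 1:        00100  = 4
3. Apply sign:   -4

Answer: -4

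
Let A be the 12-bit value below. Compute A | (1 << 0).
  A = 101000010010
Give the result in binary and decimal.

Mask = 1 << 0 = 000000000001
Bit 0 of A is 0, so OR-ing with the mask flips it to 1.
  101000010010
| 000000000001
--------------
  101000010011

Answer: 101000010011 (2579)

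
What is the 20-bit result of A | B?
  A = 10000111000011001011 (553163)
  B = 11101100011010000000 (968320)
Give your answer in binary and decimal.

Apply | to each column (1 where either bit is 1):
  10000111000011001011
| 11101100011010000000
----------------------
  11101111011011001011

Answer: 11101111011011001011 (980683)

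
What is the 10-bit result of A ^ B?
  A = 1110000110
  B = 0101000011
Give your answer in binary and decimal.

Apply ^ to each column (1 where bits differ):
  1110000110
^ 0101000011
------------
  1011000101

Answer: 1011000101 (709)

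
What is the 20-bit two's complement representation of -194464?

1. Binary of +194464:  00101111011110100000
2. Invert bits:     11010000100001011111
3. Add 1:           11010000100001100000

Answer: 11010000100001100000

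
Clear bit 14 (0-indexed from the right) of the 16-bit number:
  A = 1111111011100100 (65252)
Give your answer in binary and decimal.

Mask = ~(1 << 14) = 1011111111111111
Bit 14 of A is 1, so AND-ing with the mask clears it to 0.
  1111111011100100
& 1011111111111111
------------------
  1011111011100100

Answer: 1011111011100100 (48868)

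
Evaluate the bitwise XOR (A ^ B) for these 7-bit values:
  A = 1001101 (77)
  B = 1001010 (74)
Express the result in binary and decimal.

Apply ^ to each column (1 where bits differ):
  1001101
^ 1001010
---------
  0000111

Answer: 0000111 (7)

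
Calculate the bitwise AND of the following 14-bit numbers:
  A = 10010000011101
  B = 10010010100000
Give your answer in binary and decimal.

Apply & to each column (1 only where both bits are 1):
  10010000011101
& 10010010100000
----------------
  10010000000000

Answer: 10010000000000 (9216)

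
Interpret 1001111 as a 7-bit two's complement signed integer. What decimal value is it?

MSB is 1, so the value is negative. Find the magnitude:
1. Invert bits:  0110000
2. Add 1:        0110001  = 49
3. Apply sign:   -49

Answer: -49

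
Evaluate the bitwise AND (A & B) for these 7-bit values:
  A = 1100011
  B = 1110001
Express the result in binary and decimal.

Apply & to each column (1 only where both bits are 1):
  1100011
& 1110001
---------
  1100001

Answer: 1100001 (97)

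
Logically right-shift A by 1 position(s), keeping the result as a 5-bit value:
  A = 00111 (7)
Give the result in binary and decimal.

Logical shift right by 1: drop the bottom 1 bit(s), prepend 1 zero(s) on the left.
  00111  ->  keep [0011], discard [1], prepend 0
= 00011

Answer: 00011 (3)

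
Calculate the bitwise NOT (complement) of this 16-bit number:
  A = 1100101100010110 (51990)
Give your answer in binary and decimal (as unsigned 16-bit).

Flip each bit (0->1, 1->0):
  1100101100010110
  0011010011101001

Answer: 0011010011101001 (13545)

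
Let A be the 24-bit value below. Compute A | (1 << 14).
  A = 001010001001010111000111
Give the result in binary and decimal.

Mask = 1 << 14 = 000000000100000000000000
Bit 14 of A is 0, so OR-ing with the mask flips it to 1.
  001010001001010111000111
| 000000000100000000000000
--------------------------
  001010001101010111000111

Answer: 001010001101010111000111 (2676167)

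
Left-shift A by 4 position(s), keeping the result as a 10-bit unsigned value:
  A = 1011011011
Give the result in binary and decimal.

Shift left by 4: drop the top 4 bit(s), append 4 zero(s) on the right.
  1011011011  ->  discard [1011], keep [011011], append 0000
= 0110110000

Answer: 0110110000 (432)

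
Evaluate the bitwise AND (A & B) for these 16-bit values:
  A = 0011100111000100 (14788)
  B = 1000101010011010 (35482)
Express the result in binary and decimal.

Apply & to each column (1 only where both bits are 1):
  0011100111000100
& 1000101010011010
------------------
  0000100010000000

Answer: 0000100010000000 (2176)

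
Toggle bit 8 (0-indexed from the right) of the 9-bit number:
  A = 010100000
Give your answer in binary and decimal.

Mask = 1 << 8 = 100000000
Bit 8 of A is 0; XOR with the mask flips it to 1.
  010100000
^ 100000000
-----------
  110100000

Answer: 110100000 (416)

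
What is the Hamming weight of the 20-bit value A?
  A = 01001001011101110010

01001001011101110010
1-bits at positions (from bit 0 = LSB): 1, 4, 5, 6, 8, 9, 10, 12, 15, 18
Count = 10

Answer: 10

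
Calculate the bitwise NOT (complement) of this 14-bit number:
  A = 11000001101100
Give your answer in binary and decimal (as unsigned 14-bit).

Flip each bit (0->1, 1->0):
  11000001101100
  00111110010011

Answer: 00111110010011 (3987)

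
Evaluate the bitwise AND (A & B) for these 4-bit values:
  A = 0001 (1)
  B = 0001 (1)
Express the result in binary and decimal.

Apply & to each column (1 only where both bits are 1):
  0001
& 0001
------
  0001

Answer: 0001 (1)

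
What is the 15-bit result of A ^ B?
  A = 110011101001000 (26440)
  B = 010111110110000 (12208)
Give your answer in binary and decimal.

Apply ^ to each column (1 where bits differ):
  110011101001000
^ 010111110110000
-----------------
  100100011111000

Answer: 100100011111000 (18680)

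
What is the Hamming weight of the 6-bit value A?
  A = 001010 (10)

001010
1-bits at positions (from bit 0 = LSB): 1, 3
Count = 2

Answer: 2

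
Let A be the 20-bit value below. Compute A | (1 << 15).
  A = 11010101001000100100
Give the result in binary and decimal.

Mask = 1 << 15 = 00001000000000000000
Bit 15 of A is 0, so OR-ing with the mask flips it to 1.
  11010101001000100100
| 00001000000000000000
----------------------
  11011101001000100100

Answer: 11011101001000100100 (905764)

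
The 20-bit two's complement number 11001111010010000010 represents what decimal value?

MSB is 1, so the value is negative. Find the magnitude:
1. Invert bits:  00110000101101111101
2. Add 1:        00110000101101111110  = 199550
3. Apply sign:   -199550

Answer: -199550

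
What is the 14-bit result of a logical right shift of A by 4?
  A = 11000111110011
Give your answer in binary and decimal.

Logical shift right by 4: drop the bottom 4 bit(s), prepend 4 zero(s) on the left.
  11000111110011  ->  keep [1100011111], discard [0011], prepend 0000
= 00001100011111

Answer: 00001100011111 (799)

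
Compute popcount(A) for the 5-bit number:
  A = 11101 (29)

11101
1-bits at positions (from bit 0 = LSB): 0, 2, 3, 4
Count = 4

Answer: 4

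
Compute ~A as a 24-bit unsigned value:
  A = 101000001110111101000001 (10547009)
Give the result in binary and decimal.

Flip each bit (0->1, 1->0):
  101000001110111101000001
  010111110001000010111110

Answer: 010111110001000010111110 (6230206)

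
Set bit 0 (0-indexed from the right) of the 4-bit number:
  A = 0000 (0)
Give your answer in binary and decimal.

Mask = 1 << 0 = 0001
Bit 0 of A is 0, so OR-ing with the mask flips it to 1.
  0000
| 0001
------
  0001

Answer: 0001 (1)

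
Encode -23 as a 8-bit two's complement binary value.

1. Binary of +23:  00010111
2. Invert bits:     11101000
3. Add 1:           11101001

Answer: 11101001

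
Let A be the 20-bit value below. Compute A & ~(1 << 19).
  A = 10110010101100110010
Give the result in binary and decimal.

Mask = ~(1 << 19) = 01111111111111111111
Bit 19 of A is 1, so AND-ing with the mask clears it to 0.
  10110010101100110010
& 01111111111111111111
----------------------
  00110010101100110010

Answer: 00110010101100110010 (207666)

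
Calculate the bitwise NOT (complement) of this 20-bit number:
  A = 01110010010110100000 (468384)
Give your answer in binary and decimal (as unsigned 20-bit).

Flip each bit (0->1, 1->0):
  01110010010110100000
  10001101101001011111

Answer: 10001101101001011111 (580191)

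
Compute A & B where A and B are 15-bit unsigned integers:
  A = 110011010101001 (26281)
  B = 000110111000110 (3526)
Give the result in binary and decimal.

Apply & to each column (1 only where both bits are 1):
  110011010101001
& 000110111000110
-----------------
  000010010000000

Answer: 000010010000000 (1152)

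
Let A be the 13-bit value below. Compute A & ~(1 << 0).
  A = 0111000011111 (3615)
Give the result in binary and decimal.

Mask = ~(1 << 0) = 1111111111110
Bit 0 of A is 1, so AND-ing with the mask clears it to 0.
  0111000011111
& 1111111111110
---------------
  0111000011110

Answer: 0111000011110 (3614)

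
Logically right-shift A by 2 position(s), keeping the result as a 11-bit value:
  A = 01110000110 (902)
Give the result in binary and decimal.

Logical shift right by 2: drop the bottom 2 bit(s), prepend 2 zero(s) on the left.
  01110000110  ->  keep [011100001], discard [10], prepend 00
= 00011100001

Answer: 00011100001 (225)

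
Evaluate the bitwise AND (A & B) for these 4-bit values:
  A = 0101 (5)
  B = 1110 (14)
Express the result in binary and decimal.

Apply & to each column (1 only where both bits are 1):
  0101
& 1110
------
  0100

Answer: 0100 (4)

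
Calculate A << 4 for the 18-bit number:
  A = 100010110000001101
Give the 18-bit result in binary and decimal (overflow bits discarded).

Shift left by 4: drop the top 4 bit(s), append 4 zero(s) on the right.
  100010110000001101  ->  discard [1000], keep [10110000001101], append 0000
= 101100000011010000

Answer: 101100000011010000 (180432)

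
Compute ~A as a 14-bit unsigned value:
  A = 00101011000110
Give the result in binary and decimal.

Flip each bit (0->1, 1->0):
  00101011000110
  11010100111001

Answer: 11010100111001 (13625)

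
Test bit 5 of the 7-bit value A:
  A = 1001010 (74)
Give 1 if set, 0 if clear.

Bit 5 is the 6th from the right.
  1001010
   ^
That bit is 0.

Answer: 0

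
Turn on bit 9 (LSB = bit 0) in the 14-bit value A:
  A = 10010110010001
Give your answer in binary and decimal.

Mask = 1 << 9 = 00001000000000
Bit 9 of A is 0, so OR-ing with the mask flips it to 1.
  10010110010001
| 00001000000000
----------------
  10011110010001

Answer: 10011110010001 (10129)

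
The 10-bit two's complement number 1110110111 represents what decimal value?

MSB is 1, so the value is negative. Find the magnitude:
1. Invert bits:  0001001000
2. Add 1:        0001001001  = 73
3. Apply sign:   -73

Answer: -73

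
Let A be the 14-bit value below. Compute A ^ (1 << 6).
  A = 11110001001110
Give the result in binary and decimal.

Mask = 1 << 6 = 00000001000000
Bit 6 of A is 1; XOR with the mask flips it to 0.
  11110001001110
^ 00000001000000
----------------
  11110000001110

Answer: 11110000001110 (15374)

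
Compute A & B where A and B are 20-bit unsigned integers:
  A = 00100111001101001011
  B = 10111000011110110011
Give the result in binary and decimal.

Apply & to each column (1 only where both bits are 1):
  00100111001101001011
& 10111000011110110011
----------------------
  00100000001100000011

Answer: 00100000001100000011 (131843)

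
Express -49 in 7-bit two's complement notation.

1. Binary of +49:  0110001
2. Invert bits:     1001110
3. Add 1:           1001111

Answer: 1001111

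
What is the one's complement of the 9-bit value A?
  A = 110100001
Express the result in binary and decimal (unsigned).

Flip each bit (0->1, 1->0):
  110100001
  001011110

Answer: 001011110 (94)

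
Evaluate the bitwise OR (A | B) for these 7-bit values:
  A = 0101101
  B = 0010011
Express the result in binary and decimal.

Apply | to each column (1 where either bit is 1):
  0101101
| 0010011
---------
  0111111

Answer: 0111111 (63)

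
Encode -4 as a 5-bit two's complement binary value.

1. Binary of +4:  00100
2. Invert bits:     11011
3. Add 1:           11100

Answer: 11100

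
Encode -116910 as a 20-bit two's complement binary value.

1. Binary of +116910:  00011100100010101110
2. Invert bits:     11100011011101010001
3. Add 1:           11100011011101010010

Answer: 11100011011101010010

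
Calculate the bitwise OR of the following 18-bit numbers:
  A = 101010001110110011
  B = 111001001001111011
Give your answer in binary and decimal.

Apply | to each column (1 where either bit is 1):
  101010001110110011
| 111001001001111011
--------------------
  111011001111111011

Answer: 111011001111111011 (242683)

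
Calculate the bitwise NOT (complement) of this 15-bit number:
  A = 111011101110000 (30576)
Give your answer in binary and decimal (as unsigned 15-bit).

Flip each bit (0->1, 1->0):
  111011101110000
  000100010001111

Answer: 000100010001111 (2191)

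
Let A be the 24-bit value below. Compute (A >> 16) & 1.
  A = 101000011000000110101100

Bit 16 is the 17th from the right.
  101000011000000110101100
         ^
That bit is 1.

Answer: 1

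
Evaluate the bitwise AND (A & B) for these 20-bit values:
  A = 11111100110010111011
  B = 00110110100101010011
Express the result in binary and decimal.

Apply & to each column (1 only where both bits are 1):
  11111100110010111011
& 00110110100101010011
----------------------
  00110100100000010011

Answer: 00110100100000010011 (215059)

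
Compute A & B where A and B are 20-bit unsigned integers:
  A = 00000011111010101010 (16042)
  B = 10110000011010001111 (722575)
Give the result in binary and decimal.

Apply & to each column (1 only where both bits are 1):
  00000011111010101010
& 10110000011010001111
----------------------
  00000000011010001010

Answer: 00000000011010001010 (1674)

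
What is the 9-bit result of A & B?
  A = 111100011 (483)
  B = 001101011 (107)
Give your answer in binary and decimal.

Apply & to each column (1 only where both bits are 1):
  111100011
& 001101011
-----------
  001100011

Answer: 001100011 (99)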